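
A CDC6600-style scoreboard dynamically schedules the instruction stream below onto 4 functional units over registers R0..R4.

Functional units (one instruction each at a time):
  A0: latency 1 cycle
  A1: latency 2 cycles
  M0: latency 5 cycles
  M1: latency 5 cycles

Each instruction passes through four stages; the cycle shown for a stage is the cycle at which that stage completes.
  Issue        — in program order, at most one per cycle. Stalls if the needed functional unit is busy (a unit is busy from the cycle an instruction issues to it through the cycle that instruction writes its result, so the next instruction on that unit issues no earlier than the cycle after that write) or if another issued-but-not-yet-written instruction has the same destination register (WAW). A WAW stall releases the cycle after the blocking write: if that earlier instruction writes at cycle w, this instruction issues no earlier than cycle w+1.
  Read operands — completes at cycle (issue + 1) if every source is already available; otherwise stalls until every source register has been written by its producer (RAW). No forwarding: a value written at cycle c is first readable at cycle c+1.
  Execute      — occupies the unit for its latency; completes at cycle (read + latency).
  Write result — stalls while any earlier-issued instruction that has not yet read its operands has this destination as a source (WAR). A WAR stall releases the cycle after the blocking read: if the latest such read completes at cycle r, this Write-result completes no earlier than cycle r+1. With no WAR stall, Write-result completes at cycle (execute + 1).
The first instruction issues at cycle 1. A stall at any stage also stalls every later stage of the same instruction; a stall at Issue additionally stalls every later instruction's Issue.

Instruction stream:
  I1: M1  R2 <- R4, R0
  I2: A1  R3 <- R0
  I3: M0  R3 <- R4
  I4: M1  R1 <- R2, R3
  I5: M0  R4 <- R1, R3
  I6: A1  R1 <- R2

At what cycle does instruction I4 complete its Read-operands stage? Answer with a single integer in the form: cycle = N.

cycle = 15

t=1  I1 dispatched to M1
t=2  I1 operands ready, I2 dispatched to A1
t=3  I2 operands ready
t=5  I2 complete
t=6  R3←I2
t=7  I1 complete, I3 dispatched to M0
t=8  R2←I1, I3 operands ready
t=9  I4 dispatched to M1
t=13  I3 complete
t=14  R3←I3
t=15  I4 operands ready, I5 dispatched to M0
t=20  I4 complete
t=21  R1←I4
t=22  I5 operands ready, I6 dispatched to A1
t=23  I6 operands ready
t=25  I6 complete
t=26  R1←I6
t=27  I5 complete
t=28  R4←I5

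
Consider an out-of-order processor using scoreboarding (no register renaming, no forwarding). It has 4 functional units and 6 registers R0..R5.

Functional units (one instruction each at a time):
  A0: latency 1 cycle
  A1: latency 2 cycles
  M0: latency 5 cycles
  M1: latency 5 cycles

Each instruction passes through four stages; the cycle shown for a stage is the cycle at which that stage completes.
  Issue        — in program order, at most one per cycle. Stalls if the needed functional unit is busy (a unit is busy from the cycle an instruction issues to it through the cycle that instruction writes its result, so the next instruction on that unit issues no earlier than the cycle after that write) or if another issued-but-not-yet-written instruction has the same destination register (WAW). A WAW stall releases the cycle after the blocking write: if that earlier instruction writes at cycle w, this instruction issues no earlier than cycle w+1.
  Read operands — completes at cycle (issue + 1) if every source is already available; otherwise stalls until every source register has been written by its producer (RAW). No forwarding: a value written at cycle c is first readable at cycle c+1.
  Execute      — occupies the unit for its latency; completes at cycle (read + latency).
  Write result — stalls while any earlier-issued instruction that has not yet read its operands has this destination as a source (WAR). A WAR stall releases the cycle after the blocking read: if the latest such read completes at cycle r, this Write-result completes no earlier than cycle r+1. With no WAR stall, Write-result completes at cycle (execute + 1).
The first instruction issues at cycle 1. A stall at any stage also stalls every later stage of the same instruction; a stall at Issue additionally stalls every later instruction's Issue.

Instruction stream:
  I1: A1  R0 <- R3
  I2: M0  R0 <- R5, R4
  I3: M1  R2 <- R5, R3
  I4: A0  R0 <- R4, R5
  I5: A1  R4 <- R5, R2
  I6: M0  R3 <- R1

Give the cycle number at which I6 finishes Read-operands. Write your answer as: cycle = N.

c1: issue I1 (A1)
c2: I1 read-ops
c4: I1 finished on A1
c5: I1→R0
c6: issue I2 (M0)
c7: I2 read-ops; issue I3 (M1)
c8: I3 read-ops
c12: I2 finished on M0
c13: I2→R0; I3 finished on M1
c14: I3→R2; issue I4 (A0)
c15: I4 read-ops; issue I5 (A1)
c16: I4 finished on A0; I5 read-ops; issue I6 (M0)
c17: I4→R0; I6 read-ops
c18: I5 finished on A1
c19: I5→R4
c22: I6 finished on M0
c23: I6→R3

cycle = 17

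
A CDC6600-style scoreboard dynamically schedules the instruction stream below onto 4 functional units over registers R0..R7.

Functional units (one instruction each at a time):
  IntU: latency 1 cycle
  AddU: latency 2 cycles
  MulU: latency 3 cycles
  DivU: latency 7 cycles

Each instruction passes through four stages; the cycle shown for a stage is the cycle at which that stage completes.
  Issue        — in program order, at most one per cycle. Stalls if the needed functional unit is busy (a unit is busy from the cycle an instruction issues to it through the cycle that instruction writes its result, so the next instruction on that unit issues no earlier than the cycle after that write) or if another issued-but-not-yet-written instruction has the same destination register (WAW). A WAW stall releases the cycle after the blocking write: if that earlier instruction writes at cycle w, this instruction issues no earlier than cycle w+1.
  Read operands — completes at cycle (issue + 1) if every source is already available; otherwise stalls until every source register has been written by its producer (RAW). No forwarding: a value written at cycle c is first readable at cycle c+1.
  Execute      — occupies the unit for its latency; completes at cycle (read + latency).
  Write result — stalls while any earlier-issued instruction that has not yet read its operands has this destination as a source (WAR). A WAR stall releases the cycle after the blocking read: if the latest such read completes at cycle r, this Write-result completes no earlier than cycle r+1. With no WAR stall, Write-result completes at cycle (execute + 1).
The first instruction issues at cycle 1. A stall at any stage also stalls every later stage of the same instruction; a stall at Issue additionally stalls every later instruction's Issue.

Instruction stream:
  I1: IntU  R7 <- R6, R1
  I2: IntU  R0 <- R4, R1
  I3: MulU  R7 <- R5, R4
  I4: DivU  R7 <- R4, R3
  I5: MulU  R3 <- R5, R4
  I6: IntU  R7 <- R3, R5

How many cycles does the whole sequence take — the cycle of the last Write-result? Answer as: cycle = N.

cycle = 25

cycle 1: I1 issues→IntU
cycle 2: I1 reads
cycle 3: I1 exec-done
cycle 4: I1 writes R7
cycle 5: I2 issues→IntU
cycle 6: I2 reads, I3 issues→MulU
cycle 7: I2 exec-done, I3 reads
cycle 8: I2 writes R0
cycle 10: I3 exec-done
cycle 11: I3 writes R7
cycle 12: I4 issues→DivU
cycle 13: I4 reads, I5 issues→MulU
cycle 14: I5 reads
cycle 17: I5 exec-done
cycle 18: I5 writes R3
cycle 20: I4 exec-done
cycle 21: I4 writes R7
cycle 22: I6 issues→IntU
cycle 23: I6 reads
cycle 24: I6 exec-done
cycle 25: I6 writes R7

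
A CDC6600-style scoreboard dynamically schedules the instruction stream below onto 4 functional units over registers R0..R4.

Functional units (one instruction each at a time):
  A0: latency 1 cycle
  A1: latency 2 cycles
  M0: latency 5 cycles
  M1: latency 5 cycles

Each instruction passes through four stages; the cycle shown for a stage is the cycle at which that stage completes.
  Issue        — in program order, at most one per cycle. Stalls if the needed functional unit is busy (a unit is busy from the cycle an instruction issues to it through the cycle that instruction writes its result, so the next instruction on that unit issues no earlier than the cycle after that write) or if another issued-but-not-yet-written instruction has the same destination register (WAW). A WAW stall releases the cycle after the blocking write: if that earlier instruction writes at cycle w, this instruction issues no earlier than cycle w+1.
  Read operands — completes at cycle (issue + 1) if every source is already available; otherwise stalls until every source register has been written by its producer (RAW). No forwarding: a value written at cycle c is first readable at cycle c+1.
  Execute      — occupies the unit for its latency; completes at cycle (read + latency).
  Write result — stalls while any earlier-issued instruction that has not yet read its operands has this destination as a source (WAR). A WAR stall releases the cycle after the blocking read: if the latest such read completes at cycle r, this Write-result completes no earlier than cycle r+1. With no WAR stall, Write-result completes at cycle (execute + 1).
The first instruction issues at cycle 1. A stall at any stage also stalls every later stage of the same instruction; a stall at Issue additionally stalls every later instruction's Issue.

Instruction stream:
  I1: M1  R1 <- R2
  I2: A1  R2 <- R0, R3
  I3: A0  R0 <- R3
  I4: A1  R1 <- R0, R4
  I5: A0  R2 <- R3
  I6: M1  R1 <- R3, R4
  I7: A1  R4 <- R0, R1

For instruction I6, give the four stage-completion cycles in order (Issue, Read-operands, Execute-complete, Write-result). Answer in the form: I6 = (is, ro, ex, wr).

I6 = (14, 15, 20, 21)

I1 -> (1, 2, 7, 8)
I2 -> (2, 3, 5, 6)
I3 -> (3, 4, 5, 6)
I4 -> (9, 10, 12, 13)  // WAW R1: wait I1 write@8
I5 -> (10, 11, 12, 13)
I6 -> (14, 15, 20, 21)  // WAW R1: wait I4 write@13
I7 -> (15, 22, 24, 25)  // RAW R1: wait I6 write@21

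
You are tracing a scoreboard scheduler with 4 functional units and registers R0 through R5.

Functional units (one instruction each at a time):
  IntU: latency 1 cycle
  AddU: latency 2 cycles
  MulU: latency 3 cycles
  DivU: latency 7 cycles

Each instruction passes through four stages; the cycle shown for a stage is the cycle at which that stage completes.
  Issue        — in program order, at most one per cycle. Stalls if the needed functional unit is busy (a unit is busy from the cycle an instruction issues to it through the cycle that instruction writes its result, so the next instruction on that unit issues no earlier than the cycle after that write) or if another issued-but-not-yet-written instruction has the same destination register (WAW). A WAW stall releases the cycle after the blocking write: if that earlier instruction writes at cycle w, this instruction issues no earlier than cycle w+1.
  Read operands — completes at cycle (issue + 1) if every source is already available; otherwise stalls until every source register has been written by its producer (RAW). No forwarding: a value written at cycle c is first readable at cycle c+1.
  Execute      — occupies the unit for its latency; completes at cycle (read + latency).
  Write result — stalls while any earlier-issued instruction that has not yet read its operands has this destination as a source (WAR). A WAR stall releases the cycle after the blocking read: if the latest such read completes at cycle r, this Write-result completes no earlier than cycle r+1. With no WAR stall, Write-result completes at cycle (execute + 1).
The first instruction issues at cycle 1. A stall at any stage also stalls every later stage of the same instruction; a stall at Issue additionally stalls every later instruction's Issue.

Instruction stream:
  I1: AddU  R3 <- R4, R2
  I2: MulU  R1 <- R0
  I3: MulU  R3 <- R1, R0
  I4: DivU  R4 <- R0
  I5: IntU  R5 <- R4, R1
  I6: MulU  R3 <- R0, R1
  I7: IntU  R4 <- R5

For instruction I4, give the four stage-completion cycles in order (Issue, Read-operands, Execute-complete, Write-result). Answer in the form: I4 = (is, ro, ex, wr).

I4 = (9, 10, 17, 18)

t=1  I1 issues→AddU
t=2  I1 reads; I2 issues→MulU
t=3  I2 reads
t=4  I1 exec-done
t=5  I1 writes R3
t=6  I2 exec-done
t=7  I2 writes R1
t=8  I3 issues→MulU
t=9  I3 reads; I4 issues→DivU
t=10  I4 reads; I5 issues→IntU
t=12  I3 exec-done
t=13  I3 writes R3
t=14  I6 issues→MulU
t=15  I6 reads
t=17  I4 exec-done
t=18  I4 writes R4; I6 exec-done
t=19  I5 reads; I6 writes R3
t=20  I5 exec-done
t=21  I5 writes R5
t=22  I7 issues→IntU
t=23  I7 reads
t=24  I7 exec-done
t=25  I7 writes R4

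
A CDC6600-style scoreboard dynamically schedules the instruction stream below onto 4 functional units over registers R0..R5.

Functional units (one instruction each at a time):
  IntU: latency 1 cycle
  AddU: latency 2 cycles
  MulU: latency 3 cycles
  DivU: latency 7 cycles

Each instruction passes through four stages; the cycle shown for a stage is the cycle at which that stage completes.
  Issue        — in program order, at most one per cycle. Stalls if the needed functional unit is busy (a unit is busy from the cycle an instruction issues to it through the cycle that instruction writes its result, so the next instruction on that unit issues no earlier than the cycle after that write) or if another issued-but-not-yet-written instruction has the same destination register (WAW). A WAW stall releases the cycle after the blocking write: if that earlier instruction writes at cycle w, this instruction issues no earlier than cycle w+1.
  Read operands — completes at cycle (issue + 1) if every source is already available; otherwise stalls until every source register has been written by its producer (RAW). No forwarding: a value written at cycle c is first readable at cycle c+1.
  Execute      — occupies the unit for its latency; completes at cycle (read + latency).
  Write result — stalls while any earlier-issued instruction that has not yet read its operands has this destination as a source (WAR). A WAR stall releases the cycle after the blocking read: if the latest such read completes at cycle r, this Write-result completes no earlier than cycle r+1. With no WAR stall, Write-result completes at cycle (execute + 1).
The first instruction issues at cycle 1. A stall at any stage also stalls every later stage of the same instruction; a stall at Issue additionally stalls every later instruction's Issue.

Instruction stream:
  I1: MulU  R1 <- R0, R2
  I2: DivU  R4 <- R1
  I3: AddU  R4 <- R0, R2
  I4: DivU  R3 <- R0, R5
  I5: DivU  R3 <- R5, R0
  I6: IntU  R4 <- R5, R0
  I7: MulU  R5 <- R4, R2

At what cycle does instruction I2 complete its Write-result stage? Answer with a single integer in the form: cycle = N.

I1: IS=1 RO=2 EX=5 WR=6
I2: IS=2 RO=7 EX=14 WR=15  [RAW R1: wait I1 write@6]
I3: IS=16 RO=17 EX=19 WR=20  [WAW R4: wait I2 write@15]
I4: IS=17 RO=18 EX=25 WR=26
I5: IS=27 RO=28 EX=35 WR=36  [struct: DivU busy until I4 writes@26]
I6: IS=28 RO=29 EX=30 WR=31
I7: IS=29 RO=32 EX=35 WR=36  [RAW R4: wait I6 write@31]

cycle = 15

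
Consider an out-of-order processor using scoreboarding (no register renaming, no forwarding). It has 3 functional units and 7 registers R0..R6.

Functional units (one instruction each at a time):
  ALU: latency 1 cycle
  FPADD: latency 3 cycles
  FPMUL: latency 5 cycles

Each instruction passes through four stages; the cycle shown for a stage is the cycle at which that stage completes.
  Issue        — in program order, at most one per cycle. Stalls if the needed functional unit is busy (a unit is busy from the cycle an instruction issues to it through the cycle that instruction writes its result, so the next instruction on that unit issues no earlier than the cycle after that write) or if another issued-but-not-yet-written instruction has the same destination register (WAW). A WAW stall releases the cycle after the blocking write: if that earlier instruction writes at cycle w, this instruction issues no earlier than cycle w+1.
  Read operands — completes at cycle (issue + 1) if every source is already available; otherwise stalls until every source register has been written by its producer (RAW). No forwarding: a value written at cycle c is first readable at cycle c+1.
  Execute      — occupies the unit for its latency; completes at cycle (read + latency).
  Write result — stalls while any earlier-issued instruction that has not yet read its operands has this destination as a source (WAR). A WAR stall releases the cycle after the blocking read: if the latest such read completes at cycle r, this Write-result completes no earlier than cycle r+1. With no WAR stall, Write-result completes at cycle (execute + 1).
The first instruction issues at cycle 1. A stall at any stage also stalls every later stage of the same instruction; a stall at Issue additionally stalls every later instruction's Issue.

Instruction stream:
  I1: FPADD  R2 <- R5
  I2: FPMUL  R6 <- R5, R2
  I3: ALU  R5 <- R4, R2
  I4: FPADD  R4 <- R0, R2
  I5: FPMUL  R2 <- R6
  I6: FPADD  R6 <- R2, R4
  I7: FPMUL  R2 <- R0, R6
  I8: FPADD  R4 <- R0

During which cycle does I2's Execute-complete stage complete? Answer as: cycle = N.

[I1] 1/2/5/6
[I2] 2/7/12/13  (RAW R2: wait I1 write@6)
[I3] 3/7/8/9  (RAW R2: wait I1 write@6)
[I4] 7/8/11/12  (struct: FPADD busy until I1 writes@6)
[I5] 14/15/20/21  (struct: FPMUL busy until I2 writes@13)
[I6] 15/22/25/26  (RAW R2: wait I5 write@21)
[I7] 22/27/32/33  (struct: FPMUL busy until I5 writes@21; RAW R6: wait I6 write@26)
[I8] 27/28/31/32  (struct: FPADD busy until I6 writes@26)

cycle = 12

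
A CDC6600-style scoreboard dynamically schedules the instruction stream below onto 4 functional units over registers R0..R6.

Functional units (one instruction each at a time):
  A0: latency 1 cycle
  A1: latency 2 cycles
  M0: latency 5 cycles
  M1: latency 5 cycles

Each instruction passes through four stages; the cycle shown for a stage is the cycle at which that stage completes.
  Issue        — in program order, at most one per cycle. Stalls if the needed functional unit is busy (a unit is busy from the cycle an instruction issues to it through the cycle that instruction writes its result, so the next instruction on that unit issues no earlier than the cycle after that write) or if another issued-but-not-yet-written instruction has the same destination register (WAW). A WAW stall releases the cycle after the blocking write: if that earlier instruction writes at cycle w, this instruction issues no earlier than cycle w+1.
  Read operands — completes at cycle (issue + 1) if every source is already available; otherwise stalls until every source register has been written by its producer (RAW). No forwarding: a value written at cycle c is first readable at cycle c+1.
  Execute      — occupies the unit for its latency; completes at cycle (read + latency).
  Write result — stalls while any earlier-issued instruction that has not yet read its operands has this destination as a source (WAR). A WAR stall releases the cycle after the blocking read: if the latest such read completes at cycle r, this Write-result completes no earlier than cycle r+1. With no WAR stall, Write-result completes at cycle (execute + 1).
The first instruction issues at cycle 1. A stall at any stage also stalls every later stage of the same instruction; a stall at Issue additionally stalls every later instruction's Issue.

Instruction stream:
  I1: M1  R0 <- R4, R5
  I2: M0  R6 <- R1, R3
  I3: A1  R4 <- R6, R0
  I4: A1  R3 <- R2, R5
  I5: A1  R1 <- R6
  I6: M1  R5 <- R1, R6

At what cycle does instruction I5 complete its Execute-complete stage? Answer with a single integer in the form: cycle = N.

cycle = 22

t=1  I1 dispatched to M1
t=2  I1 operands ready; I2 dispatched to M0
t=3  I2 operands ready; I3 dispatched to A1
t=7  I1 complete
t=8  R0←I1; I2 complete
t=9  R6←I2
t=10  I3 operands ready
t=12  I3 complete
t=13  R4←I3
t=14  I4 dispatched to A1
t=15  I4 operands ready
t=17  I4 complete
t=18  R3←I4
t=19  I5 dispatched to A1
t=20  I5 operands ready; I6 dispatched to M1
t=22  I5 complete
t=23  R1←I5
t=24  I6 operands ready
t=29  I6 complete
t=30  R5←I6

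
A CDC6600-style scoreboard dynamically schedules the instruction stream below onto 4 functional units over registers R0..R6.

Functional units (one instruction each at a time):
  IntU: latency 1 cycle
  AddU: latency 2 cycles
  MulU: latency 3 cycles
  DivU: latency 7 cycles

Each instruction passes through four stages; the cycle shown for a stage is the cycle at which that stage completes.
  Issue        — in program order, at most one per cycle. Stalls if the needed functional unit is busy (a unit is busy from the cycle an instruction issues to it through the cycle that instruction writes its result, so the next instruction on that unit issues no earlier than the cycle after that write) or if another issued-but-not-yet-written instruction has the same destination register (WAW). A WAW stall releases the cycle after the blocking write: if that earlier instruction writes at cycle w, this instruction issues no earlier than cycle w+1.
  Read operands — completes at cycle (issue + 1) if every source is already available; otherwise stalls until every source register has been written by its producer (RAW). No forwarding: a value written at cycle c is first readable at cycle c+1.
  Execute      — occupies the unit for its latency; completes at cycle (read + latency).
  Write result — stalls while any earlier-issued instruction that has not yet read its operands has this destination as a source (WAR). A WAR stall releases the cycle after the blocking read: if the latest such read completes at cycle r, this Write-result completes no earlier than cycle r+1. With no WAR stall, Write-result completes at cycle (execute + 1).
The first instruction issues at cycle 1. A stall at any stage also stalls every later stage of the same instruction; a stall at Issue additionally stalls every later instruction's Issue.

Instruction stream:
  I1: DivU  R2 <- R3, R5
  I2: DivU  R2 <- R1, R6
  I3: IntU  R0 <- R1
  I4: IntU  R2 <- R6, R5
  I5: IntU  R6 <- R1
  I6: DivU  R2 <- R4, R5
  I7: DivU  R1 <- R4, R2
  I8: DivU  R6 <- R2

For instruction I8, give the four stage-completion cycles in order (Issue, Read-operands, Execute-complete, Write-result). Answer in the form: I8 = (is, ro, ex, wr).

I8 = (46, 47, 54, 55)

[I1] 1/2/9/10
[I2] 11/12/19/20  (struct: DivU busy until I1 writes@10)
[I3] 12/13/14/15
[I4] 21/22/23/24  (WAW R2: wait I2 write@20)
[I5] 25/26/27/28  (struct: IntU busy until I4 writes@24)
[I6] 26/27/34/35
[I7] 36/37/44/45  (struct: DivU busy until I6 writes@35)
[I8] 46/47/54/55  (struct: DivU busy until I7 writes@45)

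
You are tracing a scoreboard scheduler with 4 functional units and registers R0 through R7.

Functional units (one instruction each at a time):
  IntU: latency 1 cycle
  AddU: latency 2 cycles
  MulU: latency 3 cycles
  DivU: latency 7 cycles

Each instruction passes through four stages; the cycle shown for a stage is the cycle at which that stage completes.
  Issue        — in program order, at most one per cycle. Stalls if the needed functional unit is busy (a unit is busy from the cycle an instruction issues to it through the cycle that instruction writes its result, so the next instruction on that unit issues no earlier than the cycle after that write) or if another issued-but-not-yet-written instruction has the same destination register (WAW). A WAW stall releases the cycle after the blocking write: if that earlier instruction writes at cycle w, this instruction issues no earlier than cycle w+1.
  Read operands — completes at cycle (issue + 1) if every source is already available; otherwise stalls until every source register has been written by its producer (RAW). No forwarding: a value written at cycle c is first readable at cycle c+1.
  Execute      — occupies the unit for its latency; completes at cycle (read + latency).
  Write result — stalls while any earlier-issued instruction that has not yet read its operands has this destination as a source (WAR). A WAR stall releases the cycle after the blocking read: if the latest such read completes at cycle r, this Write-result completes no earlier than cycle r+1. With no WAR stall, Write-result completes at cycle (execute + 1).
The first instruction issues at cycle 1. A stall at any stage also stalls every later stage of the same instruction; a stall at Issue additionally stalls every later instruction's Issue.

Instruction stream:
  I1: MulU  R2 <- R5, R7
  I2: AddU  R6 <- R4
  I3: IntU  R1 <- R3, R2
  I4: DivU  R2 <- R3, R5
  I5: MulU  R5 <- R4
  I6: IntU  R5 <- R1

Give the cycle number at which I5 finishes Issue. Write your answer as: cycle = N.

c1: I1 dispatched to MulU
c2: I1 operands ready, I2 dispatched to AddU
c3: I2 operands ready, I3 dispatched to IntU
c5: I1 complete, I2 complete
c6: R2←I1, R6←I2
c7: I3 operands ready, I4 dispatched to DivU
c8: I3 complete, I4 operands ready, I5 dispatched to MulU
c9: R1←I3, I5 operands ready
c12: I5 complete
c13: R5←I5
c14: I6 dispatched to IntU
c15: I4 complete, I6 operands ready
c16: R2←I4, I6 complete
c17: R5←I6

cycle = 8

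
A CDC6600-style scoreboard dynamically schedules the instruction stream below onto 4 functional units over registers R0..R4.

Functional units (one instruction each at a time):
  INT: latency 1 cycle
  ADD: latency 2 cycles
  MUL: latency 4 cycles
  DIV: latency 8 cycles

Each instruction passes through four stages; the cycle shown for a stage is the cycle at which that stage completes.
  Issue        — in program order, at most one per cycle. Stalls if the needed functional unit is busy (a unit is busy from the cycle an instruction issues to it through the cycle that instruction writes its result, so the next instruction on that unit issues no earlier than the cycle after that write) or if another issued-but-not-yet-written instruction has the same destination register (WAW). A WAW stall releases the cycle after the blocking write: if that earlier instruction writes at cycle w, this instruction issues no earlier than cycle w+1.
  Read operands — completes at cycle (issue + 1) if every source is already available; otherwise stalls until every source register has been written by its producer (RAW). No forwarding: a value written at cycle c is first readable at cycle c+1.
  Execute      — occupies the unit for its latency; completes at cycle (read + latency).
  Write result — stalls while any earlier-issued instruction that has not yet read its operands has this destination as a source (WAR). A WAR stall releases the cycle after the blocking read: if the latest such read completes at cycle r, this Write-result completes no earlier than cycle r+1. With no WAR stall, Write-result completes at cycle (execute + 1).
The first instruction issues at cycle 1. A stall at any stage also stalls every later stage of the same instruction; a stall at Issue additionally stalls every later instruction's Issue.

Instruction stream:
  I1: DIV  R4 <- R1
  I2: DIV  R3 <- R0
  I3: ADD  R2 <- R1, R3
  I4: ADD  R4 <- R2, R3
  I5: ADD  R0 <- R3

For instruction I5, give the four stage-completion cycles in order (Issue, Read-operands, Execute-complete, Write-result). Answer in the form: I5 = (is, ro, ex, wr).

I5 = (32, 33, 35, 36)

1) issue 1, read 2, done 10, write 11
2) issue 12, read 13, done 21, write 22  <struct: DIV busy until I1 writes@11>
3) issue 13, read 23, done 25, write 26  <RAW R3: wait I2 write@22>
4) issue 27, read 28, done 30, write 31  <struct: ADD busy until I3 writes@26>
5) issue 32, read 33, done 35, write 36  <struct: ADD busy until I4 writes@31>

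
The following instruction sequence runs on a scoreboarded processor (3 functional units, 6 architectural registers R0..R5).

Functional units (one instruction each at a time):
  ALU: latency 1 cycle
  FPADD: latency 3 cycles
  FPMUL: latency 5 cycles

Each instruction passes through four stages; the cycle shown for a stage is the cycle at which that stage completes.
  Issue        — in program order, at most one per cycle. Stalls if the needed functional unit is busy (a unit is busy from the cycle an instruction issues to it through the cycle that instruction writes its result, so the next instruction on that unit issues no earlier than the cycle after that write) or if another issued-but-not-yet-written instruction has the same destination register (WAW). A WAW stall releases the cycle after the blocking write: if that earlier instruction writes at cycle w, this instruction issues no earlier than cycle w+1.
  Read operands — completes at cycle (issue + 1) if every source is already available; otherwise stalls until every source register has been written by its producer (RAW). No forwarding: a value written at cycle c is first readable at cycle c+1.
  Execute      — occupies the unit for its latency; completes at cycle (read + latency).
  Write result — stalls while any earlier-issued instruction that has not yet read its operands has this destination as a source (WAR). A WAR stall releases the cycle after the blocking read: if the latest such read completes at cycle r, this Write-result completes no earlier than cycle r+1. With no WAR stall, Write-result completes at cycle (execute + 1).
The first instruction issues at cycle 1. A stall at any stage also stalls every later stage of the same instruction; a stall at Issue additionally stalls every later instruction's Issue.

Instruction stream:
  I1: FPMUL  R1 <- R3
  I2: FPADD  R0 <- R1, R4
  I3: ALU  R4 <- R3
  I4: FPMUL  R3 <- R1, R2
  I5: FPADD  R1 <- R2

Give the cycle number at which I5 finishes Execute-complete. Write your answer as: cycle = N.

I1  is:1  ro:2  ex:7  wr:8
I2  is:2  ro:9  ex:12  wr:13  — RAW R1: wait I1 write@8
I3  is:3  ro:4  ex:5  wr:10  — WAR R4: wait I2 read@9
I4  is:9  ro:10  ex:15  wr:16  — struct: FPMUL busy until I1 writes@8
I5  is:14  ro:15  ex:18  wr:19  — struct: FPADD busy until I2 writes@13

cycle = 18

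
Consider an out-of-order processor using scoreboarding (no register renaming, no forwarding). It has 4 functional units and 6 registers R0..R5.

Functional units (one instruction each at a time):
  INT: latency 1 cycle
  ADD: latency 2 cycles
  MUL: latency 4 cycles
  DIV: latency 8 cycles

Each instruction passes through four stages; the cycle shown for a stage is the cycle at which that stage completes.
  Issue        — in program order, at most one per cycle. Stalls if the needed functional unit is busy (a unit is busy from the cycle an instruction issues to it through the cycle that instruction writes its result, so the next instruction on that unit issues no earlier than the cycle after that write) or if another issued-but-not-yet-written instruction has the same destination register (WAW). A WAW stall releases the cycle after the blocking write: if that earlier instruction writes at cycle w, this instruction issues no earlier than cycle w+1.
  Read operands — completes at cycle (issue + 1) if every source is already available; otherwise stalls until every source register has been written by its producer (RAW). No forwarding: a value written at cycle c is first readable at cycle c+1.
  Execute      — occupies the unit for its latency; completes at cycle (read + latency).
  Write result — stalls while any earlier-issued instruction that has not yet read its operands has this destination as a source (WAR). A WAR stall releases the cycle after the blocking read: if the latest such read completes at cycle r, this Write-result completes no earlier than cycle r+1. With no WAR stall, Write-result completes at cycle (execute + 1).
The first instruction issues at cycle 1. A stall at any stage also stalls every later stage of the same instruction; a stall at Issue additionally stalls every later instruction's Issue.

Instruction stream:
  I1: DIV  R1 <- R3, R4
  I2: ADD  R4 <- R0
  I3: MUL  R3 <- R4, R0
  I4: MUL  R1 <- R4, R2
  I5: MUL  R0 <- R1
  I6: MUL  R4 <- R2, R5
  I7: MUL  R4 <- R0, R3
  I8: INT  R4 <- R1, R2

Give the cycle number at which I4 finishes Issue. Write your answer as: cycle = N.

1) issue 1, read 2, done 10, write 11
2) issue 2, read 3, done 5, write 6
3) issue 3, read 7, done 11, write 12  <RAW R4: wait I2 write@6>
4) issue 13, read 14, done 18, write 19  <struct: MUL busy until I3 writes@12>
5) issue 20, read 21, done 25, write 26  <struct: MUL busy until I4 writes@19>
6) issue 27, read 28, done 32, write 33  <struct: MUL busy until I5 writes@26>
7) issue 34, read 35, done 39, write 40  <struct: MUL busy until I6 writes@33>
8) issue 41, read 42, done 43, write 44  <WAW R4: wait I7 write@40>

cycle = 13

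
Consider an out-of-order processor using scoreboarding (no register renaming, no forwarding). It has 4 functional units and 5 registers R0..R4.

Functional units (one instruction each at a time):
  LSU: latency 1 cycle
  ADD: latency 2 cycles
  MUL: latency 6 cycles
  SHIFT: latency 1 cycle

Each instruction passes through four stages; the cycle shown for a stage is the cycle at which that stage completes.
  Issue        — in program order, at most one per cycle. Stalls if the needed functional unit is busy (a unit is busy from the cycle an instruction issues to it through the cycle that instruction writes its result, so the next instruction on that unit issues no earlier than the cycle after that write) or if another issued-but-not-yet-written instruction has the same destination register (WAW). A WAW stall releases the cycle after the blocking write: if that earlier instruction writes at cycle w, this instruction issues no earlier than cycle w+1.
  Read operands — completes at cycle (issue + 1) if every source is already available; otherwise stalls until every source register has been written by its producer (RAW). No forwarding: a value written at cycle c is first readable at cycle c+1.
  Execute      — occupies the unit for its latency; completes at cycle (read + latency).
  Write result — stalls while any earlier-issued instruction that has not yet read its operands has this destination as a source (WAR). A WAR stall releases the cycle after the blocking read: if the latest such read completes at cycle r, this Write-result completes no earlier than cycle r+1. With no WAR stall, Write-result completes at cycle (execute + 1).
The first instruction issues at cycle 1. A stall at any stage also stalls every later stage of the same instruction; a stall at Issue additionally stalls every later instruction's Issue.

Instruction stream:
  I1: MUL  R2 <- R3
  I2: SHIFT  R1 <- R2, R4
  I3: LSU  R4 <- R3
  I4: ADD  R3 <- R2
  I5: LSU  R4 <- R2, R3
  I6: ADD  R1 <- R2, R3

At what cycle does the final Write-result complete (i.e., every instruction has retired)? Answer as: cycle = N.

[1] I1 dispatched to MUL
[2] I1 operands ready · I2 dispatched to SHIFT
[3] I3 dispatched to LSU
[4] I3 operands ready · I4 dispatched to ADD
[5] I3 complete
[8] I1 complete
[9] R2←I1
[10] I2 operands ready · I4 operands ready
[11] I2 complete · R4←I3
[12] R1←I2 · I4 complete · I5 dispatched to LSU
[13] R3←I4
[14] I5 operands ready · I6 dispatched to ADD
[15] I5 complete · I6 operands ready
[16] R4←I5
[17] I6 complete
[18] R1←I6

cycle = 18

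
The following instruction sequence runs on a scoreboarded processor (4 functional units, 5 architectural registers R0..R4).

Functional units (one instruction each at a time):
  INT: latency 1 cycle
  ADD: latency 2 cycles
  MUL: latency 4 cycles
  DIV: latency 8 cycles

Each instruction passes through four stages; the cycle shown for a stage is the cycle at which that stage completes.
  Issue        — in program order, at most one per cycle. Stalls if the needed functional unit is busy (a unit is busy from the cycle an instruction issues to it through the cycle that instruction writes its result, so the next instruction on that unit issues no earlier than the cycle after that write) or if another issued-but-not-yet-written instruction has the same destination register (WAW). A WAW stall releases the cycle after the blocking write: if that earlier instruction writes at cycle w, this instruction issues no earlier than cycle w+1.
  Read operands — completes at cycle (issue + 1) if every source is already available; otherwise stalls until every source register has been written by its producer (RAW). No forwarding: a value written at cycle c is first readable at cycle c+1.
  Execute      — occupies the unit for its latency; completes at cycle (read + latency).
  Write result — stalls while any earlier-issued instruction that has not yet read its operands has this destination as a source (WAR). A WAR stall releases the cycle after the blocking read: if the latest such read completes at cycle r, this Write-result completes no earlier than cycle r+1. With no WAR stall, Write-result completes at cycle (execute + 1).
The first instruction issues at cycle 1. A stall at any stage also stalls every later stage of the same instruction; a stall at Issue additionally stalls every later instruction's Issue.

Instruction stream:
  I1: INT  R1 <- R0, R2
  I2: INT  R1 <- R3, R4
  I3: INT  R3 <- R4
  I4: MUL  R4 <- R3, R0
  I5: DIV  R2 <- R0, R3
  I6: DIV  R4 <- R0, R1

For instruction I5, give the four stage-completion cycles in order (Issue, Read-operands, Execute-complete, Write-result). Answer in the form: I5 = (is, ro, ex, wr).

I5 = (11, 13, 21, 22)

t=1  I1 issues→INT
t=2  I1 reads
t=3  I1 exec-done
t=4  I1 writes R1
t=5  I2 issues→INT
t=6  I2 reads
t=7  I2 exec-done
t=8  I2 writes R1
t=9  I3 issues→INT
t=10  I3 reads, I4 issues→MUL
t=11  I3 exec-done, I5 issues→DIV
t=12  I3 writes R3
t=13  I4 reads, I5 reads
t=17  I4 exec-done
t=18  I4 writes R4
t=21  I5 exec-done
t=22  I5 writes R2
t=23  I6 issues→DIV
t=24  I6 reads
t=32  I6 exec-done
t=33  I6 writes R4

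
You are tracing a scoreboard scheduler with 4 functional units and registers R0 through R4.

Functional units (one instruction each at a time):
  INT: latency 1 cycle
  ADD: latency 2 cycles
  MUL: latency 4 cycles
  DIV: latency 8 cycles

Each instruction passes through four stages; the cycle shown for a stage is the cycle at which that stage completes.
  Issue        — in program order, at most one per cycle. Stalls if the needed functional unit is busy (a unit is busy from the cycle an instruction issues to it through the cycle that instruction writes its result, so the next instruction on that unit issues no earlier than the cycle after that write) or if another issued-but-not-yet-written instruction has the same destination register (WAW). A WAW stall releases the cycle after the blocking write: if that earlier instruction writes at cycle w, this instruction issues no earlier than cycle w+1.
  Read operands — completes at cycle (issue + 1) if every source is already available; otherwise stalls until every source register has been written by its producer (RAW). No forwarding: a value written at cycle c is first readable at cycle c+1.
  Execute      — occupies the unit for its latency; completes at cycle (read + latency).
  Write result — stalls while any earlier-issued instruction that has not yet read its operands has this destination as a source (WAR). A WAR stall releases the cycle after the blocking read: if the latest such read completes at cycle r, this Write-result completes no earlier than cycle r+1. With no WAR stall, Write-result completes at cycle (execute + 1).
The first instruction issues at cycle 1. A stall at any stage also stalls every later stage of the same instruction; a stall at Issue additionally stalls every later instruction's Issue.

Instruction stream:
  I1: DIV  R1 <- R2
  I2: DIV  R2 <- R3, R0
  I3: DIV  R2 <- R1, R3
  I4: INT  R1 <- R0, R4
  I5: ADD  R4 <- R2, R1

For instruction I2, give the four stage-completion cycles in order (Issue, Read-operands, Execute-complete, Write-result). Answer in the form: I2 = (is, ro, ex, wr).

I1: IS=1 RO=2 EX=10 WR=11
I2: IS=12 RO=13 EX=21 WR=22  [struct: DIV busy until I1 writes@11]
I3: IS=23 RO=24 EX=32 WR=33  [struct: DIV busy until I2 writes@22]
I4: IS=24 RO=25 EX=26 WR=27
I5: IS=25 RO=34 EX=36 WR=37  [RAW R2: wait I3 write@33]

I2 = (12, 13, 21, 22)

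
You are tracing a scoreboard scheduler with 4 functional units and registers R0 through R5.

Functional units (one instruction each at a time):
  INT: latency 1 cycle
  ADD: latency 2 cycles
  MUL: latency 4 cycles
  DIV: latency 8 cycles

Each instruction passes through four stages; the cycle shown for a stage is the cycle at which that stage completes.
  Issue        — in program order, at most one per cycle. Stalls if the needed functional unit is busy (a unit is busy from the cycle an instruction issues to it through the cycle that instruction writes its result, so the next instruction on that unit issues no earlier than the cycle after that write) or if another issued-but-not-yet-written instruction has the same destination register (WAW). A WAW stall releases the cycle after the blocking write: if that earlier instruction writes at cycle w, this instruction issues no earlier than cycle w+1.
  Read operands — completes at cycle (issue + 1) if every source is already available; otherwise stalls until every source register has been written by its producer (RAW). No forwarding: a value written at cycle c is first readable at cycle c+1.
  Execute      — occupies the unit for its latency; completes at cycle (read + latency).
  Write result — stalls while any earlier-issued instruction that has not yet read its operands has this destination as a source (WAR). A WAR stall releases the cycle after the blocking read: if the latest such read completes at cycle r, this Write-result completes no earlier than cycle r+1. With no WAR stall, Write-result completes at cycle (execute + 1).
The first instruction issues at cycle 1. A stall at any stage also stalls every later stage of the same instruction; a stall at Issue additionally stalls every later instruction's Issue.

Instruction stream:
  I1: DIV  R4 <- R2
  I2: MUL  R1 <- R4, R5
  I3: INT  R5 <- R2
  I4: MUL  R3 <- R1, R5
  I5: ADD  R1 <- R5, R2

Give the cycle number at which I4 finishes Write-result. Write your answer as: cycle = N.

cycle = 24

c1: I1 issues→DIV
c2: I1 reads, I2 issues→MUL
c3: I3 issues→INT
c4: I3 reads
c5: I3 exec-done
c10: I1 exec-done
c11: I1 writes R4
c12: I2 reads
c13: I3 writes R5
c16: I2 exec-done
c17: I2 writes R1
c18: I4 issues→MUL
c19: I4 reads, I5 issues→ADD
c20: I5 reads
c22: I5 exec-done
c23: I4 exec-done, I5 writes R1
c24: I4 writes R3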